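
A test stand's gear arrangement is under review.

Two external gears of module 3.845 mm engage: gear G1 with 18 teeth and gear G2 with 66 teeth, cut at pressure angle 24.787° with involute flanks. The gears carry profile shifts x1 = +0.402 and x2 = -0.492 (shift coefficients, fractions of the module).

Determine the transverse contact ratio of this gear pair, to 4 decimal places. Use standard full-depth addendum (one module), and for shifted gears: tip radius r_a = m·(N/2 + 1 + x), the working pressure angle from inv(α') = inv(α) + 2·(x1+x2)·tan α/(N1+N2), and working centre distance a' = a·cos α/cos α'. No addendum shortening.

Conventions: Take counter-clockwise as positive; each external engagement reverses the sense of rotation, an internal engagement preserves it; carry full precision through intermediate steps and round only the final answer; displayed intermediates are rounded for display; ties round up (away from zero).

1.4208

class = single-mesh tooth geometry [involute pair 18T × 66T, m = 3.845]
base radii: r_b1 = 31.416932, r_b2 = 115.195418
tip radii: r_a1 = 39.995690, r_a2 = 128.838260
inv(α') = inv(24.787°) + 2·(+0.402-0.492)·tan α/(18+66) = 0.02818525  ⇒  α' = 24.51782°
a' = a·cos α / cos α' = 161.4900·cos 24.787°/cos 24.51782° = 161.142184
action lengths: √(r_a1²−r_b1²) = 24.751396, √(r_a2²−r_b2²) = 57.700198
base pitch p_b = π·m·cos α = 10.966578
CR = (24.751396 + 57.700198 − 161.142184·sin 24.51782°)/10.966578 = 1.420808
contact ratio ≈ 1.4208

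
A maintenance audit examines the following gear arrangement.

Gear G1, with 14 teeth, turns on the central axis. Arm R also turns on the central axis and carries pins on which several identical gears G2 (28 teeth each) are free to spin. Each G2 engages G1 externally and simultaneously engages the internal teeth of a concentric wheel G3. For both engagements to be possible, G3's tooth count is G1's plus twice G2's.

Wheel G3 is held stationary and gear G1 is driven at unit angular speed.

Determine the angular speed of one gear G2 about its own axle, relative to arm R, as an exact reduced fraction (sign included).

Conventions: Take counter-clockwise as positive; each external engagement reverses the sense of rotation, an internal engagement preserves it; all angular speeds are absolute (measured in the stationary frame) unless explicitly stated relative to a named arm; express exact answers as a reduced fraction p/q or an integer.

planetary set (14T centre, 28T on arm, 70T internal) — Willis relation
ring teeth: 14 + 2·28 = 70
14(ω_sun−ω_arm) = −70(ω_ring−ω_arm),  ω_ring = 0, ω_sun = 1
14(1−ω_arm) = −70(0−ω_arm)  ⇒  84·ω_arm = 14  ⇒  ω_arm = 1/6
sun–planet mesh: 14·(1−1/6) = −28·(ω_p−ω_arm)  ⇒  ω_p−ω_arm = -5/12
exact speed ratio = -5/12

-5/12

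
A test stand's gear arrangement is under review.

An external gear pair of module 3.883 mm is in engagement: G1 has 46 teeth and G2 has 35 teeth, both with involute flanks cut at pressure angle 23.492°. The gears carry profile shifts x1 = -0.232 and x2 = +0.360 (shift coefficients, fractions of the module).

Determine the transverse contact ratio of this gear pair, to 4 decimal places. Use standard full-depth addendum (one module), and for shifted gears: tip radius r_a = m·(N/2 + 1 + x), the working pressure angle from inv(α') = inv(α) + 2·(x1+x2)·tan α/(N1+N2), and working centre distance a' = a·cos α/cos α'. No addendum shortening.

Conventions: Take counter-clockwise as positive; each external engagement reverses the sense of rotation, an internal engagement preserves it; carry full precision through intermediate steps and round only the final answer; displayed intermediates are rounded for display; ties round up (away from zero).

1.5266

recognized (one external pair, fixed centres): single-mesh tooth geometry, m = 3.883, N1 = 46, N2 = 35
base radii: r_b1 = 81.906690, r_b2 = 62.320307
tip radii: r_a1 = 92.291144, r_a2 = 73.233380
inv(α') = inv(23.492°) + 2·(-0.232+0.360)·tan α/(46+35) = 0.02600731  ⇒  α' = 23.90058°
a' = a·cos α / cos α' = 157.2615·cos 23.492°/cos 23.90058° = 157.754469
action lengths: √(r_a1²−r_b1²) = 42.531746, √(r_a2²−r_b2²) = 38.461763
base pitch p_b = π·m·cos α = 11.187715
CR = (42.531746 + 38.461763 − 157.754469·sin 23.90058°)/11.187715 = 1.526598
contact ratio ≈ 1.5266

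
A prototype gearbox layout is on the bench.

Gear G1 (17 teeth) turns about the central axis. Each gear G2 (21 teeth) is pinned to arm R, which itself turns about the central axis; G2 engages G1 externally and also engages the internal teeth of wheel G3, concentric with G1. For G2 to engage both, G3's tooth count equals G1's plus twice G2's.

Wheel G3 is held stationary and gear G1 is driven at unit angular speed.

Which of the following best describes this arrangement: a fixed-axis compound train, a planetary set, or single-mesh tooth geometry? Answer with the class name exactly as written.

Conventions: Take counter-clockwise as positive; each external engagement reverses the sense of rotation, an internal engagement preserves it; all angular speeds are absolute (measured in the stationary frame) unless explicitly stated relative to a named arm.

topology: planetary set — G1 17T / G2 21T / G3 59T, arm = carrier (Willis)
classification: planetary set

planetary set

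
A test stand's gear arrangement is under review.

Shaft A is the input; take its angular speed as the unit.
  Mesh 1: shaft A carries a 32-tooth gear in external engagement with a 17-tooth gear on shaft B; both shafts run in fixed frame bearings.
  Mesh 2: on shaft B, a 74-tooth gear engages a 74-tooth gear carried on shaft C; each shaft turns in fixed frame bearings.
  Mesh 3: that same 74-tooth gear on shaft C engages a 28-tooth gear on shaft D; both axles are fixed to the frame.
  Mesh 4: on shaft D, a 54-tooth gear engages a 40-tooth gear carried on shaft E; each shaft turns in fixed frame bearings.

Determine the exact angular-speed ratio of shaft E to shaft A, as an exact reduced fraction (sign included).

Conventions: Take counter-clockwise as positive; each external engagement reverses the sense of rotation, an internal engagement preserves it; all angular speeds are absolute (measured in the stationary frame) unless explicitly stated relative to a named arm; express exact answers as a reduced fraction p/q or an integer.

3996/595

class = fixed-axis compound train [4 meshes; 4 ratios multiply, 4 sense flips]
mesh 1 [32T→17T]: running ratio 32/17, sense −
mesh 2 [74T→74T]: running ratio 32/17, sense +
mesh 3 [74T→28T]: running ratio 592/119, sense −
mesh 4 [54T→40T]: running ratio 3996/595, sense +
ω_out/ω_in = 3996/595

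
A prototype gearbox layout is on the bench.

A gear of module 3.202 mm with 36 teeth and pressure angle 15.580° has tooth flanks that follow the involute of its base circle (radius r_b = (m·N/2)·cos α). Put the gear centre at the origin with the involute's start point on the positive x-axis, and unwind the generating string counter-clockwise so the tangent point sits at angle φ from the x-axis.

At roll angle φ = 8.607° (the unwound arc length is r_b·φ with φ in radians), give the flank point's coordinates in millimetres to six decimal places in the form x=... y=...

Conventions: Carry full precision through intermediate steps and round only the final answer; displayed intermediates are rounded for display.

x=56.141133 y=0.062592

class = single-mesh tooth geometry [base-circle involute, m = 3.202, 36T]
pitch radius r_p = m·N/2 = 3.202·36/2 = 57.636000
base radius r_b = r_p·cos α = 57.636000·cos 15.580° = 55.518245
roll angle φ = 8.607° = 0.15022049 rad
x = r_b·(cos φ + φ·sin φ) = 56.141133
y = r_b·(sin φ − φ·cos φ) = 0.062592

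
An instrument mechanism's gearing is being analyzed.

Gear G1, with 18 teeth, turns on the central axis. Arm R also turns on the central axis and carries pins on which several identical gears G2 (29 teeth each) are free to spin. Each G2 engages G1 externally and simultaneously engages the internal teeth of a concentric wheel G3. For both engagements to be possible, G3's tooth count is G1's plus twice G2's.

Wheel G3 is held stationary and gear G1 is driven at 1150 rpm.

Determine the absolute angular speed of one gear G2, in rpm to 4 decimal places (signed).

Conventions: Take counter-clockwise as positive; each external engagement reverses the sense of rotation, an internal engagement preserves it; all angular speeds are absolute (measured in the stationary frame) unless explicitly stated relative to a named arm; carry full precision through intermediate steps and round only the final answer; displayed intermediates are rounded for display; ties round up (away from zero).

-356.8966 rpm

class = planetary set [G3 = 18+2·29 = 76; Willis about the carrier]
normalise by the input: solve with ω_sun = 1, then scale by 1150 rpm
ring teeth: 18 + 2·29 = 76
18(ω_sun−ω_arm) = −76(ω_ring−ω_arm),  ω_ring = 0, ω_sun = 1
18(1−ω_arm) = −76(0−ω_arm)  ⇒  94·ω_arm = 18  ⇒  ω_arm = 9/47
sun–planet mesh: 18·(1−9/47) = −29·(ω_p−ω_arm)  ⇒  ω_p−ω_arm = -684/1363
ω_p = 9/47 − 684/1363 = -9/29
scale: ω_p = -9/29 × 1150 rpm = -356.8966 rpm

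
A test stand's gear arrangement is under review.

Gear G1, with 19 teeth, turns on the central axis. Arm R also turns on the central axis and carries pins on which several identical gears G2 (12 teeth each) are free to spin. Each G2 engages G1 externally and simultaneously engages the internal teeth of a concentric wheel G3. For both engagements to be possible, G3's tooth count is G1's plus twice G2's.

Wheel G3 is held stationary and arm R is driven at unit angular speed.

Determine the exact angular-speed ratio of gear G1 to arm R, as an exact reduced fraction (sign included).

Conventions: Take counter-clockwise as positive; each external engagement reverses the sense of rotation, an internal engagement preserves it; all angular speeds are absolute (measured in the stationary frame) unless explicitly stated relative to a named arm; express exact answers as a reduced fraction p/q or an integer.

62/19

planetary set (19T centre, 12T on arm, 43T internal) — Willis relation
ring teeth: 19 + 2·12 = 43
19(ω_sun−ω_arm) = −43(ω_ring−ω_arm),  ω_ring = 0, ω_arm = 1
ω_sun = 1 − (43/19)(0−1) = 62/19
ω_out/ω_in = 62/19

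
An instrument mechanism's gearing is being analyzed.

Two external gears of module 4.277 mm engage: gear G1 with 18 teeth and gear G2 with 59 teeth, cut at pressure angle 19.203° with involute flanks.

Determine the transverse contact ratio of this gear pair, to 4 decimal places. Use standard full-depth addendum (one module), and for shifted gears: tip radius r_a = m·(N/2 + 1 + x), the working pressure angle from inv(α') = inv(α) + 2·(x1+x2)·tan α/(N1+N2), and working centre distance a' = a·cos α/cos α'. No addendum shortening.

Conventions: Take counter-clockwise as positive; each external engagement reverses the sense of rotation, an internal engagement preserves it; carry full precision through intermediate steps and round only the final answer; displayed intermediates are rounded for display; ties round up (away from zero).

1.6926

class = single-mesh tooth geometry [involute pair 18T × 59T, m = 4.277]
base radii: r_b1 = 36.351217, r_b2 = 119.151210
tip radii: r_a1 = 42.770000, r_a2 = 130.448500
no profile shift: α' = α, a' = a
action lengths: √(r_a1²−r_b1²) = 22.535792, √(r_a2²−r_b2²) = 53.101791
base pitch p_b = π·m·cos α = 12.688968
CR = (22.535792 + 53.101791 − 164.664500·sin 19.20300°)/12.688968 = 1.692555
contact ratio ≈ 1.6926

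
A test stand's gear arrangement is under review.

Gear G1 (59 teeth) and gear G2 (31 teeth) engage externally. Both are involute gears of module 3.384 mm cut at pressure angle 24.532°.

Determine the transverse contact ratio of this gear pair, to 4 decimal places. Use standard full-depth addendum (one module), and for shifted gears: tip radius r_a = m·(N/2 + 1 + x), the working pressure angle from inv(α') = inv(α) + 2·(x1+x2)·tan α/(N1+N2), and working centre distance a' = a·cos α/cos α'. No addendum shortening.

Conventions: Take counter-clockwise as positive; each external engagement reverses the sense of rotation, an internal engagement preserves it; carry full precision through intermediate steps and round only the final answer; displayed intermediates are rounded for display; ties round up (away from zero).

1.5313

topology: single-mesh involute geometry — m = 3.384, 59T/31T pair
base radii: r_b1 = 90.816479, r_b2 = 47.717133
tip radii: r_a1 = 103.212000, r_a2 = 55.836000
no profile shift: α' = α, a' = a
action lengths: √(r_a1²−r_b1²) = 49.041657, √(r_a2²−r_b2²) = 28.995416
base pitch p_b = π·m·cos α = 9.671471
CR = (49.041657 + 28.995416 − 152.280000·sin 24.53200°)/9.671471 = 1.531329
contact ratio ≈ 1.5313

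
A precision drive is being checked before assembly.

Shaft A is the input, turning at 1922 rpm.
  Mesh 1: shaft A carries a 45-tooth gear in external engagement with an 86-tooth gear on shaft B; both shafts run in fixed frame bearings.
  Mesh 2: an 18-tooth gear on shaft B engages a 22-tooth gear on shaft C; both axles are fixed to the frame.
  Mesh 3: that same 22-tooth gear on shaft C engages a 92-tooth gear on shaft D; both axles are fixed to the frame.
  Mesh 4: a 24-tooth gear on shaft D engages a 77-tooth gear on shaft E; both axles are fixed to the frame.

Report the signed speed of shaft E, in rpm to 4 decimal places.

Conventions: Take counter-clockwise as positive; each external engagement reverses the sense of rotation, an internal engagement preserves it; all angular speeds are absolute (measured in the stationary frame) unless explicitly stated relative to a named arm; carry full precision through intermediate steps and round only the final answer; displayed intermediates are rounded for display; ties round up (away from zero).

+61.3300 rpm

topology: fixed-axis compound train — 4 meshes, A→E
mesh 1 [45T→86T]: ω = 1922.0000×45/86 = 1005.6977 rpm, sense flips to −
mesh 2 [18T→22T]: ω = 1005.6977×18/22 = 822.8436 rpm, sense flips to +
mesh 3 [22T→92T]: ω = 822.8436×22/92 = 196.7669 rpm, sense flips to −
mesh 4 [24T→77T]: ω = 196.7669×24/77 = 61.3300 rpm, sense flips to +
signed output speed = +61.3300 rpm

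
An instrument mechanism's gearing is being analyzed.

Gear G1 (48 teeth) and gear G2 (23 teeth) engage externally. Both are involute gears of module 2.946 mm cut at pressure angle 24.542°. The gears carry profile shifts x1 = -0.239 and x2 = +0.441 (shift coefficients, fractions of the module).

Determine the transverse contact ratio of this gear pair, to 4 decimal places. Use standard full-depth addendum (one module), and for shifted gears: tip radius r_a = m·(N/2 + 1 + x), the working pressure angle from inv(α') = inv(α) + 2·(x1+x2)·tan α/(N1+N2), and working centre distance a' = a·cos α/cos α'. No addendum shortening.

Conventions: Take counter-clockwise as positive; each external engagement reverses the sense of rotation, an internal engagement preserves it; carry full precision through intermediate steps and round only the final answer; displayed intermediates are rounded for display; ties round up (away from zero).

single-mesh involute tooth geometry (48T engaging 23T at module 2.946)
base radii: r_b1 = 64.316391, r_b2 = 30.818271
tip radii: r_a1 = 72.945906, r_a2 = 38.124186
inv(α') = inv(24.542°) + 2·(-0.239+0.441)·tan α/(48+23) = 0.03087131  ⇒  α' = 25.23359°
a' = a·cos α / cos α' = 104.5830·cos 24.542°/cos 25.23359° = 105.170296
action lengths: √(r_a1²−r_b1²) = 34.416667, √(r_a2²−r_b2²) = 22.442989
base pitch p_b = π·m·cos α = 8.418996
CR = (34.416667 + 22.442989 − 105.170296·sin 25.23359°)/8.418996 = 1.428264
contact ratio ≈ 1.4283

1.4283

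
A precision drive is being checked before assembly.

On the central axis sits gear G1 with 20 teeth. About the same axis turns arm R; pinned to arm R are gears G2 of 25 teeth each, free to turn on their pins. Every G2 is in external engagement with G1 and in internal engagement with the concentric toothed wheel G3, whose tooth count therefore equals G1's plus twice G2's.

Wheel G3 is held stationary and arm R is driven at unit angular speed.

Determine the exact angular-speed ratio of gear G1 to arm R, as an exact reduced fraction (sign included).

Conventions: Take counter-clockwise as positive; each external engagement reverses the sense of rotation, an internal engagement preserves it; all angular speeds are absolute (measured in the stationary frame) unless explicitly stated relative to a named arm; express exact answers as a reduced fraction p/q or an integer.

9/2

recognized (axles ride arm R): planetary set, 20/25/70 teeth
ring teeth: 20 + 2·25 = 70
20(ω_sun−ω_arm) = −70(ω_ring−ω_arm),  ω_ring = 0, ω_arm = 1
ω_sun = 1 − (70/20)(0−1) = 9/2
ω_out/ω_in = 9/2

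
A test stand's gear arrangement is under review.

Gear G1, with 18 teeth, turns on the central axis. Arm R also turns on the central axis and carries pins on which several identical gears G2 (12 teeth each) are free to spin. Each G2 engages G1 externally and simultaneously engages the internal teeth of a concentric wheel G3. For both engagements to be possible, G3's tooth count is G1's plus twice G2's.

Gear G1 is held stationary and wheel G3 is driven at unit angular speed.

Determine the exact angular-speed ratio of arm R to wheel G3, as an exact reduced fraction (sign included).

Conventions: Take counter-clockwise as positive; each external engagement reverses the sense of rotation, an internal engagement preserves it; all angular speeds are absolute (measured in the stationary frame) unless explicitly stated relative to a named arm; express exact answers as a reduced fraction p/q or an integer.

7/10

topology: planetary set — G1 18T / G2 12T / G3 42T, arm = carrier (Willis)
ring teeth: 18 + 2·12 = 42
18(ω_sun−ω_arm) = −42(ω_ring−ω_arm),  ω_sun = 0, ω_ring = 1
18(0−ω_arm) = −42(1−ω_arm)  ⇒  60·ω_arm = 42  ⇒  ω_arm = 7/10
ω_out/ω_in = 7/10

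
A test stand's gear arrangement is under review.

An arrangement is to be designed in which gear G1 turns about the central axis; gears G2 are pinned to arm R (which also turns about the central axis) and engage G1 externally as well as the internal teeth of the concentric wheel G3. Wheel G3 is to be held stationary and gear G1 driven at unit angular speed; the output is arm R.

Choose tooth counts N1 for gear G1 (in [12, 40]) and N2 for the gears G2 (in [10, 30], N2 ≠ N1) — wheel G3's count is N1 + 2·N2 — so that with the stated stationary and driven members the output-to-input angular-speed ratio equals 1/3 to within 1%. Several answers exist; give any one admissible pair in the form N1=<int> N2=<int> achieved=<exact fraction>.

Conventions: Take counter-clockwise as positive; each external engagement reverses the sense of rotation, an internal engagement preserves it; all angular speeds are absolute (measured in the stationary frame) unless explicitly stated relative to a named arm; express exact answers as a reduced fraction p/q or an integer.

topology: planetary set — design target 1/3, arm = carrier (Willis)
Willis with ω_ring = 0: ω_arm/ω_sun = N1/(N1+N3); set equal to 1/3  ⇒  N3/N1 = 1/(1/3) − 1 = 2
N3 = N1 + 2·N2  ⇒  N2/N1 = (N3/N1 − 1)/2 = (2 − 1)/2 = 1/2
smallest multiple with N1 ≥ 12 and N2 ≥ 10: k = 10  ⇒  N1 = 10·2 = 20, N2 = 10·1 = 10 (N1 ≤ 40, N2 ≤ 30, N2 ≠ N1 ✓), N3 = 20 + 2·10 = 40
check: N1/(N1+N3) with N1 = 20, N3 = 40 gives 1/3; |achieved − target| = 0 ≤ 1/300 ✓

N1=20 N2=10 achieved=1/3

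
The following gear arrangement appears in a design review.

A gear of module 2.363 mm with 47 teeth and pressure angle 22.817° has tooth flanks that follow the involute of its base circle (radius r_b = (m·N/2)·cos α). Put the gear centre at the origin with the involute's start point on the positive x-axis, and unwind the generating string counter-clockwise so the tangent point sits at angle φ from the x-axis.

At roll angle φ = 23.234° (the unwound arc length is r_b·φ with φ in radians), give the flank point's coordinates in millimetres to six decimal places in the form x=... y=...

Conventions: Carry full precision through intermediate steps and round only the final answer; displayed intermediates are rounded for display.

single-mesh involute tooth geometry (47T wheel at module 2.363)
pitch radius r_p = m·N/2 = 2.363·47/2 = 55.530500
base radius r_b = r_p·cos α = 55.530500·cos 22.817° = 51.185135
roll angle φ = 23.234° = 0.40550980 rad
x = r_b·(cos φ + φ·sin φ) = 55.222099
y = r_b·(sin φ − φ·cos φ) = 1.119099

x=55.222099 y=1.119099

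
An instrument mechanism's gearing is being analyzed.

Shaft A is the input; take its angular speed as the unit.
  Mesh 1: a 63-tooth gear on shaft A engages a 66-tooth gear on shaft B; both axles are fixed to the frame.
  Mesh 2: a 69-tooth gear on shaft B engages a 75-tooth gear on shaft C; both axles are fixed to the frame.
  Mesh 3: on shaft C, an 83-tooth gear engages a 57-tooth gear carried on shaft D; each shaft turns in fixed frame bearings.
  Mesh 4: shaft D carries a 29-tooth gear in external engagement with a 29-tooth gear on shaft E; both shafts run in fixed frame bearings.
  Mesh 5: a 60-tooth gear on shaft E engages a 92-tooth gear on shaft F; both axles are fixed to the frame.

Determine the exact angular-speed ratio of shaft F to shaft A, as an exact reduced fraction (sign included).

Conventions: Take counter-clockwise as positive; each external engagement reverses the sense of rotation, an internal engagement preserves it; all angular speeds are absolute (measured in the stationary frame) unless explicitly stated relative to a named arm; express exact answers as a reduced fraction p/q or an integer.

-1743/2090

class = fixed-axis compound train [5 meshes; 5 ratios multiply, 5 sense flips]
mesh 1 [63T→66T]: running ratio 21/22, sense −
mesh 2 [69T→75T]: running ratio 483/550, sense +
mesh 3 [83T→57T]: running ratio 13363/10450, sense −
mesh 4 [29T→29T]: running ratio 13363/10450, sense +
mesh 5 [60T→92T]: running ratio 1743/2090, sense −
ω_out/ω_in = -1743/2090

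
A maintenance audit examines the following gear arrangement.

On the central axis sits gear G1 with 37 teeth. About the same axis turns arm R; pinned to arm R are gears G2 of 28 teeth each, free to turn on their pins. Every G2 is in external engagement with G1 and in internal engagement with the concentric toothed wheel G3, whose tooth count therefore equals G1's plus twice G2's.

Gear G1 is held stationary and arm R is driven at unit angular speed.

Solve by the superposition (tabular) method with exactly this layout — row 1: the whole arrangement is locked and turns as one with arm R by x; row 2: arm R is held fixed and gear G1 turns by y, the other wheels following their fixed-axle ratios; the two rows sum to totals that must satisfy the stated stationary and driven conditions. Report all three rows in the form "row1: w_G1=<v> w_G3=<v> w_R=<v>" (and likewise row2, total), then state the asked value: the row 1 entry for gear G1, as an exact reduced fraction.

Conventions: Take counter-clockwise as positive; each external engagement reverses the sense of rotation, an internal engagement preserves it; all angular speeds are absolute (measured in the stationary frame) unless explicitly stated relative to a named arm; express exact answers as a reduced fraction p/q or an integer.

topology: planetary set — G1 37T / G2 28T / G3 93T, arm = carrier (Willis)
row 1: whole set turns with the arm by x
row 2 — arm fixed, fixed-axis ratios: sun y, ring −(37/93)·y, arm 0
boundary: total ω_sun = x + y = 0 and total ω_arm = x = 1  ⇒  y = -1, x = 1
row 2 ring = −(37/93)·(-1) = 37/93
totals (row 1 + row 2): sun 1 + (-1) = 0, ring 1 + 37/93 = 130/93, arm 1 + 0 = 1
asked cell (row1, sun) = 1

row1: w_G1=1 w_G3=1 w_R=1
row2: w_G1=-1 w_G3=37/93 w_R=0
total: w_G1=0 w_G3=130/93 w_R=1
asked value: 1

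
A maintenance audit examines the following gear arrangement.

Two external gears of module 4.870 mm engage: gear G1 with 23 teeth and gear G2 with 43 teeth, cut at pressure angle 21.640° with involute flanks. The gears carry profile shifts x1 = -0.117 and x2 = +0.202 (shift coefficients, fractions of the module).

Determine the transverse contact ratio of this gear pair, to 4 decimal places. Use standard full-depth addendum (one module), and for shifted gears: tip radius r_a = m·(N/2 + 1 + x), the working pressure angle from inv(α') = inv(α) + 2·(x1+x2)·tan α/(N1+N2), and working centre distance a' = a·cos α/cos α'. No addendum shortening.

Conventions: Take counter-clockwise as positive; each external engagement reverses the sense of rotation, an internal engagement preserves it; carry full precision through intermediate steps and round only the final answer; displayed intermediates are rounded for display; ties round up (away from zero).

recognized (one external pair, fixed centres): single-mesh tooth geometry, m = 4.870, N1 = 23, N2 = 43
base radii: r_b1 = 52.057726, r_b2 = 97.325314
tip radii: r_a1 = 60.305210, r_a2 = 110.558740
inv(α') = inv(21.640°) + 2·(-0.117+0.202)·tan α/(23+43) = 0.02006845  ⇒  α' = 22.00514°
a' = a·cos α / cos α' = 160.7100·cos 21.640°/cos 22.00514° = 161.120643
action lengths: √(r_a1²−r_b1²) = 30.441937, √(r_a2²−r_b2²) = 52.450150
base pitch p_b = π·m·cos α = 14.221232
CR = (30.441937 + 52.450150 − 161.120643·sin 22.00514°)/14.221232 = 1.583676
contact ratio ≈ 1.5837

1.5837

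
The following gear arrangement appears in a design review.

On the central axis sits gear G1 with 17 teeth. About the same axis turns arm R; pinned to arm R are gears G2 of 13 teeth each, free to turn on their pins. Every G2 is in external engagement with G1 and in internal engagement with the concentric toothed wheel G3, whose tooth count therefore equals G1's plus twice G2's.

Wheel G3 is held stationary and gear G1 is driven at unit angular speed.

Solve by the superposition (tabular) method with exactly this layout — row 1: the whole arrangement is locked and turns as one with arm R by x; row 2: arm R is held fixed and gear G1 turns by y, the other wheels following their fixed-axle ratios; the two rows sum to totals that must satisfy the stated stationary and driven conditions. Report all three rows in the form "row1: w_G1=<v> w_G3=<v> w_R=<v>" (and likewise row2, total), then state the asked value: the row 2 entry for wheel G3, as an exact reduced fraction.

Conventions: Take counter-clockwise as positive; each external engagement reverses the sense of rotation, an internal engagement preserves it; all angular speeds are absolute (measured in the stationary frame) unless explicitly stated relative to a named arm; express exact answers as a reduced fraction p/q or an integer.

row1: w_G1=17/60 w_G3=17/60 w_R=17/60
row2: w_G1=43/60 w_G3=-17/60 w_R=0
total: w_G1=1 w_G3=0 w_R=17/60
asked value: -17/60

recognized (axles ride arm R): planetary set, 17/13/43 teeth
row 1 (train locked, turned with arm): all members turn x
row 2 — arm fixed, fixed-axis ratios: sun y, ring −(17/43)·y, arm 0
boundary: total ω_ring = x − (17/43)·y = 0 and total ω_sun = x + y = 1  ⇒  y = 43/60, x = 17/60
row 2 ring = −(17/43)·43/60 = -17/60
totals (row 1 + row 2): sun 17/60 + 43/60 = 1, ring 17/60 + (-17/60) = 0, arm 17/60 + 0 = 17/60
asked cell (row2, ring) = -17/60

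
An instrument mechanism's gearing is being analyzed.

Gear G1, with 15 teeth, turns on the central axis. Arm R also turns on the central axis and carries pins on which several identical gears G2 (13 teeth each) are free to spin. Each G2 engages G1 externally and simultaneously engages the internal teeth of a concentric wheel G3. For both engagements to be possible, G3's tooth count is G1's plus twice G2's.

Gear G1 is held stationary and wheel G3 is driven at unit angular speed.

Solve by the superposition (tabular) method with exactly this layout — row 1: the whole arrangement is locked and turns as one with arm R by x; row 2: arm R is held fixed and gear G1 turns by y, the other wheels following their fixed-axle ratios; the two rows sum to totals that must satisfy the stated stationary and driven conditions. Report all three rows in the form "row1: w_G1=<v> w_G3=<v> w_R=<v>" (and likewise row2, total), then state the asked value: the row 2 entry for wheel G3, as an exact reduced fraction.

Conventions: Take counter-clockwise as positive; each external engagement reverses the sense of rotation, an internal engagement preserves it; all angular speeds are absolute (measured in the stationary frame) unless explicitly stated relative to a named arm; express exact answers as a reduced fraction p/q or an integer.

row1: w_G1=41/56 w_G3=41/56 w_R=41/56
row2: w_G1=-41/56 w_G3=15/56 w_R=0
total: w_G1=0 w_G3=1 w_R=41/56
asked value: 15/56

topology: planetary set — G1 15T / G2 13T / G3 41T, arm = carrier (Willis)
row 1: whole set turns with the arm by x
superposition row 2 [arm held]: sun y, ring −(15/41)·y, arm 0
boundary: total ω_sun = x + y = 0 and total ω_ring = x − (15/41)·y = 1  ⇒  y = -41/56, x = 41/56
row 2 ring = −(15/41)·(-41/56) = 15/56
totals (row 1 + row 2): sun 41/56 + (-41/56) = 0, ring 41/56 + 15/56 = 1, arm 41/56 + 0 = 41/56
asked cell (row2, ring) = 15/56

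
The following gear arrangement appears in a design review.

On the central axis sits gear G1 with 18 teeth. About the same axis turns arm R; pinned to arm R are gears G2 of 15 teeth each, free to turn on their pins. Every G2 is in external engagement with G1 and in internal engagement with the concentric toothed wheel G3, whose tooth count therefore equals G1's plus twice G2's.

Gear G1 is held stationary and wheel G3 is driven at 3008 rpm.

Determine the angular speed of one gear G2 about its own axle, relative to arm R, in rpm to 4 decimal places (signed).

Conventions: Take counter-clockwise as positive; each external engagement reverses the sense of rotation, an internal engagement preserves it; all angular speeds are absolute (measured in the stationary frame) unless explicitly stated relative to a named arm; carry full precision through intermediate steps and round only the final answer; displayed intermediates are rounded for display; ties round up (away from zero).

class = planetary set [G3 = 18+2·15 = 48; Willis about the carrier]
normalise by the input: solve with ω_ring = 1, then scale by 3008 rpm
ring teeth: 18 + 2·15 = 48
18(ω_sun−ω_arm) = −48(ω_ring−ω_arm),  ω_sun = 0, ω_ring = 1
18(0−ω_arm) = −48(1−ω_arm)  ⇒  66·ω_arm = 48  ⇒  ω_arm = 8/11
sun–planet mesh: 18·(0−8/11) = −15·(ω_p−ω_arm)  ⇒  ω_p−ω_arm = 48/55
scale: ω_p−ω_arm = 48/55 × 3008 rpm = +2625.1636 rpm

+2625.1636 rpm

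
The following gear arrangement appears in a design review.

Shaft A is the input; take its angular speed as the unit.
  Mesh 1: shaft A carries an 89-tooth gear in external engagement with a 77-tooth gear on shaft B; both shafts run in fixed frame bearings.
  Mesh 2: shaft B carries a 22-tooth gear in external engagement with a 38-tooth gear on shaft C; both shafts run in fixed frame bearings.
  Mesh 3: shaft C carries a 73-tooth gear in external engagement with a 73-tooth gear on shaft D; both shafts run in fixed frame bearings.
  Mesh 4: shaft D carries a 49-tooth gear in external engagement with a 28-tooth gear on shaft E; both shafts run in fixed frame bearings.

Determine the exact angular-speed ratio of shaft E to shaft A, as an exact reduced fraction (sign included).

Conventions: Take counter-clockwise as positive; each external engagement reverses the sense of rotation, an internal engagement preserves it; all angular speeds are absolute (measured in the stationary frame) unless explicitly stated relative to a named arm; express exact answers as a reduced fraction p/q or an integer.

89/76

class = fixed-axis compound train [4 meshes; 4 ratios multiply, 4 sense flips]
mesh 1 [89T→77T]: running ratio 89/77, sense −
mesh 2 [22T→38T]: running ratio 89/133, sense +
mesh 3 [73T→73T]: running ratio 89/133, sense −
mesh 4 [49T→28T]: running ratio 89/76, sense +
ω_out/ω_in = 89/76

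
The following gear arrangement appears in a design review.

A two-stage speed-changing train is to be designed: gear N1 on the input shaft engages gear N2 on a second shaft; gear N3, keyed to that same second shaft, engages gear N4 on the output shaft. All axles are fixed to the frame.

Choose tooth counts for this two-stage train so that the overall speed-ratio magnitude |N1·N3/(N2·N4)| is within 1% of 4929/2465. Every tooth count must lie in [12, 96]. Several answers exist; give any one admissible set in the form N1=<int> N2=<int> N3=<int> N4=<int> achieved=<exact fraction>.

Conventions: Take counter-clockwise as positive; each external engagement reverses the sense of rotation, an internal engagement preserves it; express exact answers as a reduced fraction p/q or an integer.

design class (target 4929/2465): fixed-axis compound train
target = 4929/2465 in lowest terms: an exact hit needs N1·N3 = k·4929 and N2·N4 = k·2465 for one integer k, every count in [12, 96]; additionally prefer no 1:1 stage (N1 ≠ N2, N3 ≠ N4)
k = 1: N1·N3 = 4929 = 53·93, N2·N4 = 2465 = 29·85
achieved = 53·93/(29·85) = 4929/2465; |achieved − target| = 0 ≤ 4929/246500 ✓

N1=53 N2=29 N3=93 N4=85 achieved=4929/2465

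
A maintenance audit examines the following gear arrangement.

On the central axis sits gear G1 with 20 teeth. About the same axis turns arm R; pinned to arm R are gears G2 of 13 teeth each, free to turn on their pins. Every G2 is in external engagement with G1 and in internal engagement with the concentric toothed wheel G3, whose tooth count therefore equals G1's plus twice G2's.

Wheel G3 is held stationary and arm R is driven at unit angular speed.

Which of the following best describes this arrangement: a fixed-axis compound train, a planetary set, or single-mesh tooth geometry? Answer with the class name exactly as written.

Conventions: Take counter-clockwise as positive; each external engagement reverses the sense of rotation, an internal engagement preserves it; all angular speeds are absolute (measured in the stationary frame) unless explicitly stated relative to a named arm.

planetary set

planetary set (20T centre, 13T on arm, 46T internal) — Willis relation
classification: planetary set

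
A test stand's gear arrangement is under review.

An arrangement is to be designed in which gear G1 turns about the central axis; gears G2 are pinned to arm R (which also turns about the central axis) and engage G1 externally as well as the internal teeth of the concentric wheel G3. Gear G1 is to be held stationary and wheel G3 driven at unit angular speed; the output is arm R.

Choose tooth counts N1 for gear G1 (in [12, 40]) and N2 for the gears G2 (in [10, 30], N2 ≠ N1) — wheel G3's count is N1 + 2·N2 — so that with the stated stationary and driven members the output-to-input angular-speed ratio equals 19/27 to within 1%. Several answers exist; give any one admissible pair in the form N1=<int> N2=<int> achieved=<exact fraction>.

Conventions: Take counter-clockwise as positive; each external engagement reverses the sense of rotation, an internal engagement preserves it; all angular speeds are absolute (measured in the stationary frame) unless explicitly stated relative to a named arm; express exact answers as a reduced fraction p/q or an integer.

design class (target 19/27): planetary set
Willis with ω_sun = 0: ω_arm/ω_ring = N3/(N1+N3); set equal to 19/27  ⇒  N3/N1 = (19/27)/(1 − 19/27) = 19/8
N3 = N1 + 2·N2  ⇒  N2/N1 = (N3/N1 − 1)/2 = (19/8 − 1)/2 = 11/16
smallest multiple with N1 ≥ 12 and N2 ≥ 10: k = 1  ⇒  N1 = 1·16 = 16, N2 = 1·11 = 11 (N1 ≤ 40, N2 ≤ 30, N2 ≠ N1 ✓), N3 = 16 + 2·11 = 38
check: N3/(N1+N3) with N1 = 16, N3 = 38 gives 19/27; |achieved − target| = 0 ≤ 19/2700 ✓

N1=16 N2=11 achieved=19/27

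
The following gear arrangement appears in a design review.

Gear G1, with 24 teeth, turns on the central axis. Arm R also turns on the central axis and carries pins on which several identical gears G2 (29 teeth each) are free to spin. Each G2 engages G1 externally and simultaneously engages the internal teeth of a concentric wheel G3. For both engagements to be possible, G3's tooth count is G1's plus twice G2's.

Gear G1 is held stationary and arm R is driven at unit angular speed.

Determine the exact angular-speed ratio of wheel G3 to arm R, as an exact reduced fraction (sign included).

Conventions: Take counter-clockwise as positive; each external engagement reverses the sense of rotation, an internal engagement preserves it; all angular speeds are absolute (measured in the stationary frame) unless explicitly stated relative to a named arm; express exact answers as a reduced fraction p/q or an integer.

recognized (axles ride arm R): planetary set, 24/29/82 teeth
ring teeth: 24 + 2·29 = 82
24(ω_sun−ω_arm) = −82(ω_ring−ω_arm),  ω_sun = 0, ω_arm = 1
ω_ring = 1 − (24/82)(0−1) = 53/41
ω_out/ω_in = 53/41

53/41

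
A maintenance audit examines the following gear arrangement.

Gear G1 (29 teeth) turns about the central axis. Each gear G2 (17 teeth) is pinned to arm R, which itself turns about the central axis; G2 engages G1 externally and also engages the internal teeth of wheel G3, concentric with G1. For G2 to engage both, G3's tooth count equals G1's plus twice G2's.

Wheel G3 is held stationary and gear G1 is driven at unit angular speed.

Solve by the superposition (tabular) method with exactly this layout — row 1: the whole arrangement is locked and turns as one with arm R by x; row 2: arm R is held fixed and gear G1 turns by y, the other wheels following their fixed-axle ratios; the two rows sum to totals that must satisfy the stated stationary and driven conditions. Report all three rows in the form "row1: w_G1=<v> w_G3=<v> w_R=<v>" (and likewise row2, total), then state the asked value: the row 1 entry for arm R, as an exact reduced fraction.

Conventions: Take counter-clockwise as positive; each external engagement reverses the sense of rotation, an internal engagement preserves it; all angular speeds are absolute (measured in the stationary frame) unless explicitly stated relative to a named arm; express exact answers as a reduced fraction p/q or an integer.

row1: w_G1=29/92 w_G3=29/92 w_R=29/92
row2: w_G1=63/92 w_G3=-29/92 w_R=0
total: w_G1=1 w_G3=0 w_R=29/92
asked value: 29/92

planetary set (29T centre, 17T on arm, 63T internal) — Willis relation
superposition row 1 [locked train]: every member turns x
row 2 — arm fixed, fixed-axis ratios: sun y, ring −(29/63)·y, arm 0
boundary: total ω_ring = x − (29/63)·y = 0 and total ω_sun = x + y = 1  ⇒  y = 63/92, x = 29/92
row 2 ring = −(29/63)·63/92 = -29/92
totals (row 1 + row 2): sun 29/92 + 63/92 = 1, ring 29/92 + (-29/92) = 0, arm 29/92 + 0 = 29/92
asked cell (row1, arm) = 29/92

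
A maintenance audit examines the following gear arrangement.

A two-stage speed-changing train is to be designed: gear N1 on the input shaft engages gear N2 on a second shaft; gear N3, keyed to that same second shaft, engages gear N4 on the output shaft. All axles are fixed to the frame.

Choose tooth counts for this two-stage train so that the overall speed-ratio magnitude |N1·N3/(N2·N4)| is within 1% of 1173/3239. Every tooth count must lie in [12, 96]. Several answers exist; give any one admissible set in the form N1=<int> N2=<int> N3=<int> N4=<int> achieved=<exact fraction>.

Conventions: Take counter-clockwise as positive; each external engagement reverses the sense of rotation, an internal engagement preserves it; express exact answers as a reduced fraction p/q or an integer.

N1=17 N2=41 N3=69 N4=79 achieved=1173/3239

class = fixed-axis compound train [2-stage, 1173/3239 wanted]
target = 1173/3239 in lowest terms: an exact hit needs N1·N3 = k·1173 and N2·N4 = k·3239 for one integer k, every count in [12, 96]; additionally prefer no 1:1 stage (N1 ≠ N2, N3 ≠ N4)
k = 1: N1·N3 = 1173 = 17·69, N2·N4 = 3239 = 41·79
achieved = 17·69/(41·79) = 1173/3239; |achieved − target| = 0 ≤ 1173/323900 ✓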